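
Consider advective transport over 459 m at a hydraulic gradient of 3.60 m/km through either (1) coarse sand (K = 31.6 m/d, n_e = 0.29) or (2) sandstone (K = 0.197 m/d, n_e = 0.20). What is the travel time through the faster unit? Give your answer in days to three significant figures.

Unit 1 (coarse sand): v = 31.6×0.0036/0.29 = 0.3923 m/d, t = 459/0.3923 = 1170 d
Unit 2 (sandstone): v = 0.197×0.0036/0.20 = 0.003546 m/d, t = 459/0.003546 = 129400 d
Faster unit: t = 1170 d

1170 days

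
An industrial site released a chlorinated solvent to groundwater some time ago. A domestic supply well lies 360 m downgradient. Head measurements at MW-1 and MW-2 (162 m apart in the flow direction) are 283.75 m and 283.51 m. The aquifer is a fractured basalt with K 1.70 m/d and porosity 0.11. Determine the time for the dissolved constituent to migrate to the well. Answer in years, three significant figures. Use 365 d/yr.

Hydraulic gradient i = (283.75 − 283.51) / 162 = 0.24 / 162 = 0.001481
q = Ki = 1.70 × 0.001481 = 0.002519 m/d
v_s = q/n_e = 0.002519/0.11 = 0.02290 m/d
t = L / v = 360 / 0.02290 = 15720 d
   = 15720 / 365 = 43.1 yr

43.1 years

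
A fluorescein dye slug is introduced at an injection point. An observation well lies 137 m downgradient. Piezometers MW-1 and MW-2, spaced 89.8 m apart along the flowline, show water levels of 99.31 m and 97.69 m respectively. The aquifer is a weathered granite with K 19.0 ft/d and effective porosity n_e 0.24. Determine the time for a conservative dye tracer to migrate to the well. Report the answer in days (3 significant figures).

Hydraulic gradient i = (99.31 − 97.69) / 89.8 = 1.62 / 89.8 = 0.01804
K = 19.0 ft/d × 0.3048 = 5.791 m/d
Specific discharge q = 5.791 × 0.01804 = 0.1045 m/d
Average linear velocity = 0.1045 / 0.24 = 0.4353 m/d
t = L / v = 137 / 0.4353 = 314.7 d

315 days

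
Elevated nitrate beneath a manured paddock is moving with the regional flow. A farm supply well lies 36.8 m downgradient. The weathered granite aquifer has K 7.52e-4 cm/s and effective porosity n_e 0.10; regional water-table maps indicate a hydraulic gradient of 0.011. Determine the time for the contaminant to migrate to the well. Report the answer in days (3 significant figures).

515 days

K = 7.52e-4 cm/s × 864 = 0.6497 m/d
Specific discharge q = 0.6497 × 0.011 = 0.007147 m/d
Seepage velocity v = q / n = 0.007147 / 0.10 = 0.07147 m/d
t = L / v = 36.8 / 0.07147 = 514.9 d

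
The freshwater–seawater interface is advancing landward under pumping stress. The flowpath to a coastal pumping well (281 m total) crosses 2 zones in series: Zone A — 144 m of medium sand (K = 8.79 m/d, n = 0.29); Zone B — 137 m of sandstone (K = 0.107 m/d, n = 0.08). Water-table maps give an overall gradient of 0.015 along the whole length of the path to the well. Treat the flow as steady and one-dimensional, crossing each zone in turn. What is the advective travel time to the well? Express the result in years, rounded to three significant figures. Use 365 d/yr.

44.4 years

Continuity: the same q passes through each zone, so ΔH = q·Σ(L_j/K_j) — the zones act as resistances in series.
Σ(L/K) = 144/8.79 + 137/0.107 = 16.38 + 1280 = 1297 d
K_eq = L_total / Σ(L/K) = 281 / 1297 = 0.2167 m/d
q = K_eq · i = 0.2167 × 0.015 = 0.003250 m/d (same in every zone)
Zone A: v = q/n = 0.003250/0.29 = 0.01121 m/d → t_A = 144/0.01121 = 12850 d
Zone B: v = q/n = 0.003250/0.08 = 0.04063 m/d → t_B = 137/0.04063 = 3372 d
Total t = 12850 + 3372 = 16220 d
   = 16220 / 365 = 44.4 yr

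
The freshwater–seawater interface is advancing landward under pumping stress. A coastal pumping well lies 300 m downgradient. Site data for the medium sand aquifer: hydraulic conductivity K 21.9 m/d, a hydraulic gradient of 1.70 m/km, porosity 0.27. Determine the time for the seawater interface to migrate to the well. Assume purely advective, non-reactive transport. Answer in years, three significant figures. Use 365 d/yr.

5.96 years

q = Ki = 21.9 × 0.0017 = 0.03723 m/d
Seepage velocity v = q / n = 0.03723 / 0.27 = 0.1379 m/d
t = L / v = 300 / 0.1379 = 2176 d
   = 2176 / 365 = 5.96 yr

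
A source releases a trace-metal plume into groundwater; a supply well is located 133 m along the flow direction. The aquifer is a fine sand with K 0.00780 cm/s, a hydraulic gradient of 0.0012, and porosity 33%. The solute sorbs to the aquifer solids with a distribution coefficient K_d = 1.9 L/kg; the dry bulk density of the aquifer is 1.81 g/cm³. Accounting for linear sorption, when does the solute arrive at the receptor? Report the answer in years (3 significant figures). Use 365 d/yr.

K = 0.00780 cm/s × 864 = 6.739 m/d
Specific discharge q = 6.739 × 0.0012 = 0.008087 m/d
v_s = q/n_e = 0.008087/0.33 = 0.02451 m/d
Retardation R = 1 + ρ_b·K_d/n = 1 + 1.81×1.9/0.33 = 11.42
Contaminant velocity v_c = v/R = 0.02451/11.42 = 0.002146 m/d
t = L/v_c = 133/0.002146 = 61990 d
   = 61990/365 = 170 yr

170 years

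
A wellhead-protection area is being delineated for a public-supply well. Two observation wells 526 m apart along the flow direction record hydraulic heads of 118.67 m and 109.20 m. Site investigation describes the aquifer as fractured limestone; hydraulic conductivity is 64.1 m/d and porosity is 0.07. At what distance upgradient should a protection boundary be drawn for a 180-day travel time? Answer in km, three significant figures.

Hydraulic gradient i = (118.67 − 109.20) / 526 = 9.47 / 526 = 0.01800
Darcy flux q = K·i = 64.1 × 0.01800 = 1.154 m/d
v = Ki/n = 64.1·0.01800/0.07 = 16.49 m/d
L = v × T = 16.49 × 180 = 2968 m
   = 2.97 km

2.97 km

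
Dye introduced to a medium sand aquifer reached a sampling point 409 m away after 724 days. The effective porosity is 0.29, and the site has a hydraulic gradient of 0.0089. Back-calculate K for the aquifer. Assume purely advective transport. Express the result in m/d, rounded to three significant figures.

v = L / t = 409 / 724 = 0.5649 m/d
K = v · n / i = 0.5649 × 0.29 / 0.0089 = 18.4 m/d

18.4 m/d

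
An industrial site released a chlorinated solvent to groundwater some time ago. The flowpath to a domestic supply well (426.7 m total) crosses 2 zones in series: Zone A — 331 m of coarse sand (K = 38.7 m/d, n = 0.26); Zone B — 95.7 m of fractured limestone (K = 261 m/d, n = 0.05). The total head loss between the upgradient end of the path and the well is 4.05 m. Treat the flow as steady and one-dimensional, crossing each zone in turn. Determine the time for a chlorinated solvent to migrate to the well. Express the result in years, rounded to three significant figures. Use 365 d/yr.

0.548 years

Continuity: the same q passes through each zone, so ΔH = q·Σ(L_j/K_j) — the zones act as resistances in series.
Σ(L/K) = 331/38.7 + 95.7/261 = 8.553 + 0.3667 = 8.920 d
q = ΔH / Σ(L/K) = 4.05 / 8.920 = 0.4541 m/d (same in every zone)
Zone A: v = q/n = 0.4541/0.26 = 1.746 m/d → t_A = 331/1.746 = 189.5 d
Zone B: v = q/n = 0.4541/0.05 = 9.081 m/d → t_B = 95.7/9.081 = 10.54 d
Total t = 189.5 + 10.54 = 200.1 d
   = 200.1 / 365 = 0.548 yr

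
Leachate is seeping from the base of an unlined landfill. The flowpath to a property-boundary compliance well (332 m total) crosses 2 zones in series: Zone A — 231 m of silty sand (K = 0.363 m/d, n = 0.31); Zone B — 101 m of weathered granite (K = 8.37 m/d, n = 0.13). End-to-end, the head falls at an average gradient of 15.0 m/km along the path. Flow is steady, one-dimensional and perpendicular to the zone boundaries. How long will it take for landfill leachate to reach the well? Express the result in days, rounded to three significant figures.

Steady 1-D flow in series ⇒ the Darcy flux q is identical in every zone and the zone head losses add (resistances L/K in series).
Σ(L/K) = 231/0.363 + 101/8.37 = 636.4 + 12.07 = 648.4 d
K_eq = L_total / Σ(L/K) = 332 / 648.4 = 0.5120 m/d
q = K_eq · i = 0.5120 × 0.015 = 0.007680 m/d (same in every zone)
Zone A: v = q/n = 0.007680/0.31 = 0.02477 m/d → t_A = 231/0.02477 = 9324 d
Zone B: v = q/n = 0.007680/0.13 = 0.05908 m/d → t_B = 101/0.05908 = 1710 d
Total t = 9324 + 1710 = 11030 d

11000 days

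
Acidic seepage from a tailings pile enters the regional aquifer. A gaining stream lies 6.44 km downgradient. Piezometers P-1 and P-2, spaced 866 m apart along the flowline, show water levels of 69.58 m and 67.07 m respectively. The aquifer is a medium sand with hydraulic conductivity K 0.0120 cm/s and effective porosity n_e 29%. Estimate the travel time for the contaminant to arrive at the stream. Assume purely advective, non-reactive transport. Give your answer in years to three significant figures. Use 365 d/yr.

170 years

Hydraulic gradient i = (69.58 − 67.07) / 866 = 2.51 / 866 = 0.002898
K = 0.0120 cm/s × 864 = 10.37 m/d
Darcy flux q = K·i = 10.37 × 0.002898 = 0.03005 m/d
v_s = q/n_e = 0.03005/0.29 = 0.1036 m/d
L = 6.44 km = 6440 m
t = L / v = 6440 / 0.1036 = 62150 d
   = 62150 / 365 = 170 yr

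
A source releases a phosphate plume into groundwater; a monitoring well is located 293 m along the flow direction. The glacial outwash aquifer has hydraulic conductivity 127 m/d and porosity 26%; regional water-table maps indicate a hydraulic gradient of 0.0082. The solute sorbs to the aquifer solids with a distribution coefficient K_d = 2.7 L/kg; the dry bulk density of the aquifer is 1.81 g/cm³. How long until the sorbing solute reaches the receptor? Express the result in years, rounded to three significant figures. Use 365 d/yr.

q = Ki = 127 × 0.0082 = 1.041 m/d
Average linear velocity = 1.041 / 0.26 = 4.005 m/d
Retardation R = 1 + ρ_b·K_d/n = 1 + 1.81×2.7/0.26 = 19.80
Contaminant velocity v_c = v/R = 4.005/19.80 = 0.2023 m/d
t = L/v_c = 293/0.2023 = 1448 d
   = 1448/365 = 3.97 yr

3.97 years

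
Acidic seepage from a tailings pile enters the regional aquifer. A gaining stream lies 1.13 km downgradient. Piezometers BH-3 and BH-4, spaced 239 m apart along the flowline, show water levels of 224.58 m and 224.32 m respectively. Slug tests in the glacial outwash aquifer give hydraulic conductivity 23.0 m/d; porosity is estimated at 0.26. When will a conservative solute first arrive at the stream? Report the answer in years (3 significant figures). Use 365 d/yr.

32.2 years

Hydraulic gradient i = (224.58 − 224.32) / 239 = 0.26 / 239 = 0.001088
q = Ki = 23.0 × 0.001088 = 0.02502 m/d
v = Ki/n = 23.0·0.001088/0.26 = 0.09623 m/d
L = 1.13 km = 1130 m
t = L / v = 1130 / 0.09623 = 11740 d
   = 11740 / 365 = 32.2 yr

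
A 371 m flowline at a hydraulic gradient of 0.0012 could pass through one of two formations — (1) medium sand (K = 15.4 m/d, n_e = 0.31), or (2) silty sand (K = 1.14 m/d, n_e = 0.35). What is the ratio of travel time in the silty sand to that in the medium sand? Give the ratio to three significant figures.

Unit 1 (medium sand): v = 15.4×0.0012/0.31 = 0.05961 m/d, t = 371/0.05961 = 6223 d
Unit 2 (silty sand): v = 1.14×0.0012/0.35 = 0.003909 m/d, t = 371/0.003909 = 94920 d
t(silty sand) / t(medium sand) = 94920/6223 = 15.3

15.3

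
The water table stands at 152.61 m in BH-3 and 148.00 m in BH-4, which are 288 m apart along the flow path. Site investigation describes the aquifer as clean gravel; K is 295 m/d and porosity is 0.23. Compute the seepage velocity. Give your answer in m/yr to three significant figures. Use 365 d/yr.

7490 m/yr

Hydraulic gradient i = (152.61 − 148.00) / 288 = 4.61 / 288 = 0.01601
q = Ki = 295 × 0.01601 = 4.722 m/d
Seepage velocity v = q / n = 4.722 / 0.23 = 20.53 m/d
   = 20.53 × 365 = 7490 m/yr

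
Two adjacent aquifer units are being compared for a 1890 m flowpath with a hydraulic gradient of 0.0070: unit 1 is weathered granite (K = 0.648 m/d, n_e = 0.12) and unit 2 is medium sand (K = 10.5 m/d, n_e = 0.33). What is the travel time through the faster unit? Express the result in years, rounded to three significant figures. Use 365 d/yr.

Unit 1 (weathered granite): v = 0.648×0.0070/0.12 = 0.03780 m/d, t = 1890/0.03780 = 50000 d
Unit 2 (medium sand): v = 10.5×0.0070/0.33 = 0.2227 m/d, t = 1890/0.2227 = 8486 d
Faster: 8486 d / 365 = 23.2 yr

23.2 years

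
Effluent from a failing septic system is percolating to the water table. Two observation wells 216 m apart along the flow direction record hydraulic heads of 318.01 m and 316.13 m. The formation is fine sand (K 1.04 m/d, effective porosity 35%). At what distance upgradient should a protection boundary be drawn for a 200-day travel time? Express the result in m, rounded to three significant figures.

5.17 m

Hydraulic gradient i = (318.01 − 316.13) / 216 = 1.88 / 216 = 0.008704
Darcy flux q = K·i = 1.04 × 0.008704 = 0.009052 m/d
Seepage velocity v = q / n = 0.009052 / 0.35 = 0.02586 m/d
L = v × T = 0.02586 × 200 = 5.172 m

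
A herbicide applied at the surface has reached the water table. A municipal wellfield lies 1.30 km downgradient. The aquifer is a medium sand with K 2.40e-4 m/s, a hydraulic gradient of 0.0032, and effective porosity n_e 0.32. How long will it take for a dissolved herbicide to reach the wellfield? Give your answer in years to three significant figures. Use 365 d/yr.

17.2 years

K = 2.40e-4 m/s × 86400 s/d = 20.74 m/d
q = Ki = 20.74 × 0.0032 = 0.06636 m/d
v_s = q/n_e = 0.06636/0.32 = 0.2074 m/d
L = 1.30 km = 1300 m
t = L / v = 1300 / 0.2074 = 6269 d
   = 6269 / 365 = 17.2 yr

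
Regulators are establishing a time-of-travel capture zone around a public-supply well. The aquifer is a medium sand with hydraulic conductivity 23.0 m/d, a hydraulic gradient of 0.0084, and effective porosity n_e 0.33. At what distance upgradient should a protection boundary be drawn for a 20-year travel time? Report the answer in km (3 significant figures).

4.27 km

Specific discharge q = 23.0 × 0.0084 = 0.1932 m/d
v_s = q/n_e = 0.1932/0.33 = 0.5855 m/d
T = 20 yr × 365 = 7300 d
L = v × T = 0.5855 × 7300 = 4274 m
   = 4.27 km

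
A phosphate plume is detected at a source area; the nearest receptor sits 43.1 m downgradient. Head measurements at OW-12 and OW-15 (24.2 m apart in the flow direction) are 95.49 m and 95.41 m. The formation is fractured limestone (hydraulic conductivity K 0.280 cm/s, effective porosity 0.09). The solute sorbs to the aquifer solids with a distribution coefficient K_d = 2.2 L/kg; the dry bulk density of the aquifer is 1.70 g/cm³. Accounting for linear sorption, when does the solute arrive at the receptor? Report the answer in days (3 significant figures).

206 days

Hydraulic gradient i = (95.49 − 95.41) / 24.2 = 0.08 / 24.2 = 0.003306
K = 0.280 cm/s × 864 = 241.9 m/d
Specific discharge q = 241.9 × 0.003306 = 0.7997 m/d
v_s = q/n_e = 0.7997/0.09 = 8.886 m/d
Retardation R = 1 + ρ_b·K_d/n = 1 + 1.70×2.2/0.09 = 42.56
Contaminant velocity v_c = v/R = 8.886/42.56 = 0.2088 m/d
t = L/v_c = 43.1/0.2088 = 206.4 d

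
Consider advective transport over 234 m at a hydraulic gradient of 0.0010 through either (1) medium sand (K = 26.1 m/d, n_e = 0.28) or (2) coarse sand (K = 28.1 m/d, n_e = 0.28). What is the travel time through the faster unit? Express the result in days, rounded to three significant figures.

Unit 1 (medium sand): v = 26.1×0.0010/0.28 = 0.09321 m/d, t = 234/0.09321 = 2510 d
Unit 2 (coarse sand): v = 28.1×0.0010/0.28 = 0.1004 m/d, t = 234/0.1004 = 2332 d
Faster unit: t = 2330 d

2330 days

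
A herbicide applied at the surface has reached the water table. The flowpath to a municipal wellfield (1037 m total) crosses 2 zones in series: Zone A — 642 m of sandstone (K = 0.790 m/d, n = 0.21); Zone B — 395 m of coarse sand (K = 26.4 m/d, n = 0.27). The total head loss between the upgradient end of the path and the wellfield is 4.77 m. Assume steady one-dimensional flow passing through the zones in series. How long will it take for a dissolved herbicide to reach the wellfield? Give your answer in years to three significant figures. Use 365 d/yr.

Steady 1-D flow in series ⇒ the Darcy flux q is identical in every zone and the zone head losses add (resistances L/K in series).
Σ(L/K) = 642/0.790 + 395/26.4 = 812.7 + 14.96 = 827.6 d
q = ΔH / Σ(L/K) = 4.77 / 827.6 = 0.005764 m/d (same in every zone)
Zone A: v = q/n = 0.005764/0.21 = 0.02745 m/d → t_A = 642/0.02745 = 23390 d
Zone B: v = q/n = 0.005764/0.27 = 0.02135 m/d → t_B = 395/0.02135 = 18500 d
Total t = 23390 + 18500 = 41900 d
   = 41900 / 365 = 115 yr

115 years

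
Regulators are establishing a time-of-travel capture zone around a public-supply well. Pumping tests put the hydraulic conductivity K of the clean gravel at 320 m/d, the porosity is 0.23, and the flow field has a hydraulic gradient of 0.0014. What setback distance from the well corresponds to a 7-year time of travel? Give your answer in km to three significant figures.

4.98 km

Specific discharge q = 320 × 0.0014 = 0.4480 m/d
v = Ki/n = 320·0.0014/0.23 = 1.948 m/d
T = 7 yr × 365 = 2555 d
L = v × T = 1.948 × 2555 = 4977 m
   = 4.98 km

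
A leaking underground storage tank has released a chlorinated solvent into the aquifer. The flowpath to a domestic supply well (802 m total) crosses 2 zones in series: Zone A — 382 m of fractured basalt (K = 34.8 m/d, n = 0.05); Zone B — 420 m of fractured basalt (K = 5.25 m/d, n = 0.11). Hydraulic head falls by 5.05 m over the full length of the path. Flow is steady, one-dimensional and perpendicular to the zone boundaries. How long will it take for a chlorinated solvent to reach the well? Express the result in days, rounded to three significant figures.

Steady 1-D flow in series ⇒ the Darcy flux q is identical in every zone and the zone head losses add (resistances L/K in series).
Σ(L/K) = 382/34.8 + 420/5.25 = 10.98 + 80.00 = 90.98 d
q = ΔH / Σ(L/K) = 5.05 / 90.98 = 0.05551 m/d (same in every zone)
Zone A: v = q/n = 0.05551/0.05 = 1.110 m/d → t_A = 382/1.110 = 344.1 d
Zone B: v = q/n = 0.05551/0.11 = 0.5046 m/d → t_B = 420/0.5046 = 832.3 d
Total t = 344.1 + 832.3 = 1176 d

1180 days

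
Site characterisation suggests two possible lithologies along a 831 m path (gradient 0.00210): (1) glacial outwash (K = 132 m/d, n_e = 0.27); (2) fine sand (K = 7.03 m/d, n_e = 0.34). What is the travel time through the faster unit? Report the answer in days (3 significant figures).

809 days

Unit 1 (glacial outwash): v = 132×0.0021/0.27 = 1.027 m/d, t = 831/1.027 = 809.4 d
Unit 2 (fine sand): v = 7.03×0.0021/0.34 = 0.04342 m/d, t = 831/0.04342 = 19140 d
Faster unit: t = 809 d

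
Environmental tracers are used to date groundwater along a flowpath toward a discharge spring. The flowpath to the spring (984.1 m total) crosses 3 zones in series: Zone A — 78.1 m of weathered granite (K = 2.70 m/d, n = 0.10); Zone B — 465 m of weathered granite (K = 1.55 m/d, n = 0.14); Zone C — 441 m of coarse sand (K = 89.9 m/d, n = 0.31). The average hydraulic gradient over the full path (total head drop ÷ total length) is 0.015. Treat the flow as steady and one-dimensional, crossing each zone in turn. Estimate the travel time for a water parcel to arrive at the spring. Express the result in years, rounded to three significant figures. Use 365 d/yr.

For zones in series the flux q is common to all zones; the equivalent conductivity is the harmonic (thickness-weighted) mean, K_eq = L_total / Σ(L_j/K_j).
Σ(L/K) = 78.1/2.70 + 465/1.55 + 441/89.9 = 28.93 + 300.0 + 4.905 = 333.8 d
K_eq = L_total / Σ(L/K) = 984.1 / 333.8 = 2.948 m/d
q = K_eq · i = 2.948 × 0.015 = 0.04422 m/d (same in every zone)
Zone A: v = q/n = 0.04422/0.10 = 0.4422 m/d → t_A = 78.1/0.4422 = 176.6 d
Zone B: v = q/n = 0.04422/0.14 = 0.3158 m/d → t_B = 465/0.3158 = 1472 d
Zone C: v = q/n = 0.04422/0.31 = 0.1426 m/d → t_C = 441/0.1426 = 3092 d
Total t = 176.6 + 1472 + 3092 = 4741 d
   = 4741 / 365 = 13.0 yr

13.0 years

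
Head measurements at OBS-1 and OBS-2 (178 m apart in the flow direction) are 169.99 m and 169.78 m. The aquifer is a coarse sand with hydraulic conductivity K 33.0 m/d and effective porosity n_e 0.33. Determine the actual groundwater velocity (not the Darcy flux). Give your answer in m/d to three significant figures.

0.118 m/d

Hydraulic gradient i = (169.99 − 169.78) / 178 = 0.21 / 178 = 0.001180
q = Ki = 33.0 × 0.001180 = 0.03893 m/d
v = Ki/n = 33.0·0.001180/0.33 = 0.1180 m/d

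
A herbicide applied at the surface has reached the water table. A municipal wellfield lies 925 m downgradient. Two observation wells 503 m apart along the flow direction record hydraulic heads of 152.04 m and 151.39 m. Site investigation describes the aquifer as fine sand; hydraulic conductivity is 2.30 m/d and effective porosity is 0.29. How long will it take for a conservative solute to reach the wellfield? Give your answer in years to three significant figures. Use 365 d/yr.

247 years

Hydraulic gradient i = (152.04 − 151.39) / 503 = 0.65 / 503 = 0.001292
q = Ki = 2.30 × 0.001292 = 0.002972 m/d
Seepage velocity v = q / n = 0.002972 / 0.29 = 0.01025 m/d
t = L / v = 925 / 0.01025 = 90250 d
   = 90250 / 365 = 247 yr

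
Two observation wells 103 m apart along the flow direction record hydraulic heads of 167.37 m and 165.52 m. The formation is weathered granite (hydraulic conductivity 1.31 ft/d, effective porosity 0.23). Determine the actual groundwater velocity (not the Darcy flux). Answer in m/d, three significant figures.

Hydraulic gradient i = (167.37 − 165.52) / 103 = 1.85 / 103 = 0.01796
K = 1.31 ft/d × 0.3048 = 0.3993 m/d
q = Ki = 0.3993 × 0.01796 = 0.007172 m/d
v = Ki/n = 0.3993·0.01796/0.23 = 0.03118 m/d

0.0312 m/d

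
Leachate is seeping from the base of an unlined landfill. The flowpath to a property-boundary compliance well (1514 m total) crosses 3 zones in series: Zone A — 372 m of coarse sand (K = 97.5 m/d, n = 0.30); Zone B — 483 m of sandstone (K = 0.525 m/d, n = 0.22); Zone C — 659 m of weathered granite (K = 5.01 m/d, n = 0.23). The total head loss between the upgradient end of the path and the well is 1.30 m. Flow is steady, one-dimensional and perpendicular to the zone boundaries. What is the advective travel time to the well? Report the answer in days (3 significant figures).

Continuity: the same q passes through each zone, so ΔH = q·Σ(L_j/K_j) — the zones act as resistances in series.
Σ(L/K) = 372/97.5 + 483/0.525 + 659/5.01 = 3.815 + 920.0 + 131.5 = 1055 d
q = ΔH / Σ(L/K) = 1.30 / 1055 = 0.001232 m/d (same in every zone)
Zone A: v = q/n = 0.001232/0.30 = 0.004106 m/d → t_A = 372/0.004106 = 90600 d
Zone B: v = q/n = 0.001232/0.22 = 0.005599 m/d → t_B = 483/0.005599 = 86260 d
Zone C: v = q/n = 0.001232/0.23 = 0.005356 m/d → t_C = 659/0.005356 = 123000 d
Total t = 90600 + 86260 + 123000 = 299900 d

300000 days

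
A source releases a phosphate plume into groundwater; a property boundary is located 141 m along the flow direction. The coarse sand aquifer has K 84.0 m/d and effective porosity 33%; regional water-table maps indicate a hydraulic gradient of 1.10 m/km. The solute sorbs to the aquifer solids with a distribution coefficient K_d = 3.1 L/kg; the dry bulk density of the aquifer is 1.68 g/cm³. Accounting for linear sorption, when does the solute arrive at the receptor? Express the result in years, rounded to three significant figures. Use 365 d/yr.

Specific discharge q = 84.0 × 0.0011 = 0.09240 m/d
Seepage velocity v = q / n = 0.09240 / 0.33 = 0.2800 m/d
Retardation R = 1 + ρ_b·K_d/n = 1 + 1.68×3.1/0.33 = 16.78
Contaminant velocity v_c = v/R = 0.2800/16.78 = 0.01668 m/d
t = L/v_c = 141/0.01668 = 8451 d
   = 8451/365 = 23.2 yr

23.2 years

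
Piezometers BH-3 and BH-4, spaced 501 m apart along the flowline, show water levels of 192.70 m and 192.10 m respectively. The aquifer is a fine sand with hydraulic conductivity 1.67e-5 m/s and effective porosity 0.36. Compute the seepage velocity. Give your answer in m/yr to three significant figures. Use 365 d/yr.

1.75 m/yr

Hydraulic gradient i = (192.70 − 192.10) / 501 = 0.60 / 501 = 0.001198
K = 1.67e-5 m/s × 86400 s/d = 1.443 m/d
Specific discharge q = 1.443 × 0.001198 = 0.001728 m/d
Seepage velocity v = q / n = 0.001728 / 0.36 = 0.004800 m/d
   = 0.004800 × 365 = 1.75 m/yr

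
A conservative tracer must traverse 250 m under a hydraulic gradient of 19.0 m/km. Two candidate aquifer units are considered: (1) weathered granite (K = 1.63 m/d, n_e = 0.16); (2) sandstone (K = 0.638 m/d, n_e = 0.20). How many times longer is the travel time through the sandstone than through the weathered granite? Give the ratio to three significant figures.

Unit 1 (weathered granite): v = 1.63×0.019/0.16 = 0.1936 m/d, t = 250/0.1936 = 1292 d
Unit 2 (sandstone): v = 0.638×0.019/0.20 = 0.06061 m/d, t = 250/0.06061 = 4125 d
t(sandstone) / t(weathered granite) = 4125/1292 = 3.19

3.19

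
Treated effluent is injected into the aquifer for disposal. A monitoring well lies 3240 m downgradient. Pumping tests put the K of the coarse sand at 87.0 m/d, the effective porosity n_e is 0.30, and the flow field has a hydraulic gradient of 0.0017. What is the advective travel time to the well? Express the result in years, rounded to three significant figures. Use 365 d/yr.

Darcy flux q = K·i = 87.0 × 0.0017 = 0.1479 m/d
Average linear velocity = 0.1479 / 0.30 = 0.4930 m/d
t = L / v = 3240 / 0.4930 = 6572 d
   = 6572 / 365 = 18.0 yr

18.0 years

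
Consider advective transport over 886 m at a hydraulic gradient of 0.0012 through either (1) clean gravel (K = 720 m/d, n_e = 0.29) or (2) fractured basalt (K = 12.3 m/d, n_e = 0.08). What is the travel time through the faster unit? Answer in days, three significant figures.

Unit 1 (clean gravel): v = 720×0.0012/0.29 = 2.979 m/d, t = 886/2.979 = 297.4 d
Unit 2 (fractured basalt): v = 12.3×0.0012/0.08 = 0.1845 m/d, t = 886/0.1845 = 4802 d
Faster unit: t = 297 d

297 days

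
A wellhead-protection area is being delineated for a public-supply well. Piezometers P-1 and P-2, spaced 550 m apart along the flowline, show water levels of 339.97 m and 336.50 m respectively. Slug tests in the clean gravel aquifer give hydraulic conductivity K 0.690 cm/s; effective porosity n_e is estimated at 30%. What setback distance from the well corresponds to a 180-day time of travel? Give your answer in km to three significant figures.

2.26 km

Hydraulic gradient i = (339.97 − 336.50) / 550 = 3.47 / 550 = 0.006309
K = 0.690 cm/s × 864 = 596.2 m/d
Specific discharge q = 596.2 × 0.006309 = 3.761 m/d
Seepage velocity v = q / n = 3.761 / 0.30 = 12.54 m/d
L = v × T = 12.54 × 180 = 2257 m
   = 2.26 km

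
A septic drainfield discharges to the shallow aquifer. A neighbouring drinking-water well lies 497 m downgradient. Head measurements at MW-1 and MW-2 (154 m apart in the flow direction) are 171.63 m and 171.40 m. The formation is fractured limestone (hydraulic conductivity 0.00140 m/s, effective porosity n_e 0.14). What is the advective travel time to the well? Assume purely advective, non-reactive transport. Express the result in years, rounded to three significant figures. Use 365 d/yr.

1.06 years

Hydraulic gradient i = (171.63 − 171.40) / 154 = 0.23 / 154 = 0.001494
K = 0.00140 m/s × 86400 s/d = 121.0 m/d
Darcy flux q = K·i = 121.0 × 0.001494 = 0.1807 m/d
v_s = q/n_e = 0.1807/0.14 = 1.290 m/d
t = L / v = 497 / 1.290 = 385.2 d
   = 385.2 / 365 = 1.06 yr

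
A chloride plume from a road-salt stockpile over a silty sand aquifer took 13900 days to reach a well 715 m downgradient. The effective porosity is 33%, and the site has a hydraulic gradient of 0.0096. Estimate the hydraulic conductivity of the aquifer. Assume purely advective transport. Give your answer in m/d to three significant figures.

v = L / t = 715 / 13900 = 0.05144 m/d
K = v · n / i = 0.05144 × 0.33 / 0.0096 = 1.77 m/d

1.77 m/d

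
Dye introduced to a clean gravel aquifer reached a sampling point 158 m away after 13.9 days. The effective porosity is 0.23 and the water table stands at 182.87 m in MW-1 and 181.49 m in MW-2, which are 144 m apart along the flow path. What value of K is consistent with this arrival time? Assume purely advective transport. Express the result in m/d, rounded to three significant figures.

273 m/d

Hydraulic gradient i = (182.87 − 181.49) / 144 = 1.38 / 144 = 0.009583
v = L / t = 158 / 13.9 = 11.37 m/d
K = v · n / i = 11.37 × 0.23 / 0.009583 = 273 m/d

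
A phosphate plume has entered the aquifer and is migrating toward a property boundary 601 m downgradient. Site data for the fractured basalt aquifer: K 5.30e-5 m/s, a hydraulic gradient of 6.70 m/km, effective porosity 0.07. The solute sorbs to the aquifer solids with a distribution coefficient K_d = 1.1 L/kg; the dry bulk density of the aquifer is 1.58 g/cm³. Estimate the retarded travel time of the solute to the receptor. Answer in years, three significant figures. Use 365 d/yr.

K = 5.30e-5 m/s × 86400 s/d = 4.579 m/d
Darcy flux q = K·i = 4.579 × 0.0067 = 0.03068 m/d
Seepage velocity v = q / n = 0.03068 / 0.07 = 0.4383 m/d
Retardation R = 1 + ρ_b·K_d/n = 1 + 1.58×1.1/0.07 = 25.83
Contaminant velocity v_c = v/R = 0.4383/25.83 = 0.01697 m/d
t = L/v_c = 601/0.01697 = 35420 d
   = 35420/365 = 97.0 yr

97.0 years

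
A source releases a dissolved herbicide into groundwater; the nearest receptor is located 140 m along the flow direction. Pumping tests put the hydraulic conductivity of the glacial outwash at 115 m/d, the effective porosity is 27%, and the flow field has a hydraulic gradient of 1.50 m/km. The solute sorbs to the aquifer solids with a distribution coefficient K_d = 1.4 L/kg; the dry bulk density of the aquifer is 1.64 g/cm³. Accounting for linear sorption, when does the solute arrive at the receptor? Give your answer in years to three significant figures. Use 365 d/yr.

Darcy flux q = K·i = 115 × 0.0015 = 0.1725 m/d
v = Ki/n = 115·0.0015/0.27 = 0.6389 m/d
Retardation R = 1 + ρ_b·K_d/n = 1 + 1.64×1.4/0.27 = 9.504
Contaminant velocity v_c = v/R = 0.6389/9.504 = 0.06723 m/d
t = L/v_c = 140/0.06723 = 2083 d
   = 2083/365 = 5.71 yr

5.71 years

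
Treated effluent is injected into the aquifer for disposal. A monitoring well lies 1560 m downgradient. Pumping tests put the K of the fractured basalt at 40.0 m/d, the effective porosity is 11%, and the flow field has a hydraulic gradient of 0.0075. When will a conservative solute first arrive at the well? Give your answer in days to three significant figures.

572 days

q = Ki = 40.0 × 0.0075 = 0.3000 m/d
Average linear velocity = 0.3000 / 0.11 = 2.727 m/d
t = L / v = 1560 / 2.727 = 572.0 d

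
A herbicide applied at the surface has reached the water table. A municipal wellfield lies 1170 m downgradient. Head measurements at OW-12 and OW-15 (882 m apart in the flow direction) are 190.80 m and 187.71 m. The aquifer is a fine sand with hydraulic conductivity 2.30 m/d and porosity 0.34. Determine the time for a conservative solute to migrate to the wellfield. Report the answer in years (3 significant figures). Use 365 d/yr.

135 years

Hydraulic gradient i = (190.80 − 187.71) / 882 = 3.09 / 882 = 0.003503
Darcy flux q = K·i = 2.30 × 0.003503 = 0.008058 m/d
v = Ki/n = 2.30·0.003503/0.34 = 0.02370 m/d
t = L / v = 1170 / 0.02370 = 49370 d
   = 49370 / 365 = 135 yr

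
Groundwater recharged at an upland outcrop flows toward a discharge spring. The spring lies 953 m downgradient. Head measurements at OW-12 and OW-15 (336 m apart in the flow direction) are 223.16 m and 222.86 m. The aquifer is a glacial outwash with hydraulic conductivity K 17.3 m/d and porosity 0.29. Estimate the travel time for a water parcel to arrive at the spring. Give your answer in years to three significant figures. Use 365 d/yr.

49.0 years

Hydraulic gradient i = (223.16 − 222.86) / 336 = 0.30 / 336 = 8.929e-4
Specific discharge q = 17.3 × 8.929e-4 = 0.01545 m/d
Seepage velocity v = q / n = 0.01545 / 0.29 = 0.05326 m/d
t = L / v = 953 / 0.05326 = 17890 d
   = 17890 / 365 = 49.0 yr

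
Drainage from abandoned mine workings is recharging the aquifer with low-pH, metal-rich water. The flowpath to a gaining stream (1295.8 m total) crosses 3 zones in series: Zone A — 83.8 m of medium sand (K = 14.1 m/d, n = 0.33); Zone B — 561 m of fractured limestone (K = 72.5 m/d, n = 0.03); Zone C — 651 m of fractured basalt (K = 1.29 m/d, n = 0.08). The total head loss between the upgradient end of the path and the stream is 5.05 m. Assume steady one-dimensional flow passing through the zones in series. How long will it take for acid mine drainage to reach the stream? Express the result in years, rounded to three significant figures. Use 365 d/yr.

Steady 1-D flow in series ⇒ the Darcy flux q is identical in every zone and the zone head losses add (resistances L/K in series).
Σ(L/K) = 83.8/14.1 + 561/72.5 + 651/1.29 = 5.943 + 7.738 + 504.7 = 518.3 d
q = ΔH / Σ(L/K) = 5.05 / 518.3 = 0.009743 m/d (same in every zone)
Zone A: v = q/n = 0.009743/0.33 = 0.02952 m/d → t_A = 83.8/0.02952 = 2838 d
Zone B: v = q/n = 0.009743/0.03 = 0.3248 m/d → t_B = 561/0.3248 = 1727 d
Zone C: v = q/n = 0.009743/0.08 = 0.1218 m/d → t_C = 651/0.1218 = 5345 d
Total t = 2838 + 1727 + 5345 = 9911 d
   = 9911 / 365 = 27.2 yr

27.2 years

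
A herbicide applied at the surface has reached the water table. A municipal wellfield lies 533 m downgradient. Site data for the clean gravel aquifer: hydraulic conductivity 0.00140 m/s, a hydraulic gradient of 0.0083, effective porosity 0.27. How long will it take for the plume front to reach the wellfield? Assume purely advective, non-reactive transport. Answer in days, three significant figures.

143 days

K = 0.00140 m/s × 86400 s/d = 121.0 m/d
q = Ki = 121.0 × 0.0083 = 1.004 m/d
Seepage velocity v = q / n = 1.004 / 0.27 = 3.718 m/d
t = L / v = 533 / 3.718 = 143.3 d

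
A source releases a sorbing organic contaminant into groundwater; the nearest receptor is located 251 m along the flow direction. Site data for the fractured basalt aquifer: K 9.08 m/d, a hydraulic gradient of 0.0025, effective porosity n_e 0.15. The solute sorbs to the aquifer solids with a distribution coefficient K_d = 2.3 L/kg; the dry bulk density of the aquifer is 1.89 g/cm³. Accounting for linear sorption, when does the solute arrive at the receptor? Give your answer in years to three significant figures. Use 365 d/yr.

136 years

q = Ki = 9.08 × 0.0025 = 0.02270 m/d
v = Ki/n = 9.08·0.0025/0.15 = 0.1513 m/d
Retardation R = 1 + ρ_b·K_d/n = 1 + 1.89×2.3/0.15 = 29.98
Contaminant velocity v_c = v/R = 0.1513/29.98 = 0.005048 m/d
t = L/v_c = 251/0.005048 = 49720 d
   = 49720/365 = 136 yr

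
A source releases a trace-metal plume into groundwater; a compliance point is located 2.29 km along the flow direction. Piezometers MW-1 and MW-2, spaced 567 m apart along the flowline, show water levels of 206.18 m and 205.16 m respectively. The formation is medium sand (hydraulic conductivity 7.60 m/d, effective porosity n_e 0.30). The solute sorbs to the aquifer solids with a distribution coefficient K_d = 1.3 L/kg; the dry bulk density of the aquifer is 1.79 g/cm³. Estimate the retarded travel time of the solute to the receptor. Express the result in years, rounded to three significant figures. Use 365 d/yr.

1210 years

Hydraulic gradient i = (206.18 − 205.16) / 567 = 1.02 / 567 = 0.001799
Darcy flux q = K·i = 7.60 × 0.001799 = 0.01367 m/d
Average linear velocity = 0.01367 / 0.30 = 0.04557 m/d
Retardation R = 1 + ρ_b·K_d/n = 1 + 1.79×1.3/0.30 = 8.757
Contaminant velocity v_c = v/R = 0.04557/8.757 = 0.005204 m/d
L = 2.29 km = 2290 m
t = L/v_c = 2290/0.005204 = 440000 d
   = 440000/365 = 1210 yr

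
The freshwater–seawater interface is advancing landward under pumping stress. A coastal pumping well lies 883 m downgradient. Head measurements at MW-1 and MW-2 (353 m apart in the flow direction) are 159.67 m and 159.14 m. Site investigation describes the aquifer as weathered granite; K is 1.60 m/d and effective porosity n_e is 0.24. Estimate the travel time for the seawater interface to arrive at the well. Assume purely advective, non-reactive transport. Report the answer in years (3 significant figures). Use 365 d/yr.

242 years

Hydraulic gradient i = (159.67 − 159.14) / 353 = 0.53 / 353 = 0.001501
Specific discharge q = 1.60 × 0.001501 = 0.002402 m/d
Seepage velocity v = q / n = 0.002402 / 0.24 = 0.01001 m/d
t = L / v = 883 / 0.01001 = 88220 d
   = 88220 / 365 = 242 yr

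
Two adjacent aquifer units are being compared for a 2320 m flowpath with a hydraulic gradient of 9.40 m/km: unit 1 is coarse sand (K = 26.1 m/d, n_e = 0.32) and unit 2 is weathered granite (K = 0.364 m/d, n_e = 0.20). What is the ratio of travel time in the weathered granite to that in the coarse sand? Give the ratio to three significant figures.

Unit 1 (coarse sand): v = 26.1×0.0094/0.32 = 0.7667 m/d, t = 2320/0.7667 = 3026 d
Unit 2 (weathered granite): v = 0.364×0.0094/0.20 = 0.01711 m/d, t = 2320/0.01711 = 135600 d
t(weathered granite) / t(coarse sand) = 135600/3026 = 44.8

44.8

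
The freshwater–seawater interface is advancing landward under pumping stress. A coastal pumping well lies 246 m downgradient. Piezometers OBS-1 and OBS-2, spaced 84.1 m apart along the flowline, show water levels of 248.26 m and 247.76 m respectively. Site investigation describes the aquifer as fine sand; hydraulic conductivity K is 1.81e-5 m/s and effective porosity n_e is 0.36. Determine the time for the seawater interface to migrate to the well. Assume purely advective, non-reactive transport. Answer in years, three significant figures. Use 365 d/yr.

26.1 years

Hydraulic gradient i = (248.26 − 247.76) / 84.1 = 0.50 / 84.1 = 0.005945
K = 1.81e-5 m/s × 86400 s/d = 1.564 m/d
Darcy flux q = K·i = 1.564 × 0.005945 = 0.009298 m/d
Average linear velocity = 0.009298 / 0.36 = 0.02583 m/d
t = L / v = 246 / 0.02583 = 9525 d
   = 9525 / 365 = 26.1 yr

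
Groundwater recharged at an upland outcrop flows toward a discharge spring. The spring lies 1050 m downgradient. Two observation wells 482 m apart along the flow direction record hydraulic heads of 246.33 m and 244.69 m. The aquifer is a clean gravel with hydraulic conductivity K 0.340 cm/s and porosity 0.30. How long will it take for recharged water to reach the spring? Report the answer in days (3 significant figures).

315 days

Hydraulic gradient i = (246.33 − 244.69) / 482 = 1.64 / 482 = 0.003402
K = 0.340 cm/s × 864 = 293.8 m/d
q = Ki = 293.8 × 0.003402 = 0.9995 m/d
v = Ki/n = 293.8·0.003402/0.30 = 3.332 m/d
t = L / v = 1050 / 3.332 = 315.2 d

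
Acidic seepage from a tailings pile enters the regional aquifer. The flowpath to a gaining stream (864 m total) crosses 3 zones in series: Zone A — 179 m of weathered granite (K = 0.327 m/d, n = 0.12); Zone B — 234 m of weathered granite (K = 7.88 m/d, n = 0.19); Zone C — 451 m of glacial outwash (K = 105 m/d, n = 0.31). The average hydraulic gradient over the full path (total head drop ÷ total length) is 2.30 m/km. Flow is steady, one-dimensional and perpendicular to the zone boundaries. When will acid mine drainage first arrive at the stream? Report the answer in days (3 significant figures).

For zones in series the flux q is common to all zones; the equivalent conductivity is the harmonic (thickness-weighted) mean, K_eq = L_total / Σ(L_j/K_j).
Σ(L/K) = 179/0.327 + 234/7.88 + 451/105 = 547.4 + 29.70 + 4.295 = 581.4 d
K_eq = L_total / Σ(L/K) = 864 / 581.4 = 1.486 m/d
q = K_eq · i = 1.486 × 0.0023 = 0.003418 m/d (same in every zone)
Zone A: v = q/n = 0.003418/0.12 = 0.02848 m/d → t_A = 179/0.02848 = 6284 d
Zone B: v = q/n = 0.003418/0.19 = 0.01799 m/d → t_B = 234/0.01799 = 13010 d
Zone C: v = q/n = 0.003418/0.31 = 0.01103 m/d → t_C = 451/0.01103 = 40900 d
Total t = 6284 + 13010 + 40900 = 60200 d

60200 days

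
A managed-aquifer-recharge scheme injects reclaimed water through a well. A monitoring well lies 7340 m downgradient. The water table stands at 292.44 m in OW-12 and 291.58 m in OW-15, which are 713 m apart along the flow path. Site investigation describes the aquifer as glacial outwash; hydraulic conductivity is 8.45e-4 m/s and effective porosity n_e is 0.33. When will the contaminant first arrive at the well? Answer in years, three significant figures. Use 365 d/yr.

75.4 years

Hydraulic gradient i = (292.44 − 291.58) / 713 = 0.86 / 713 = 0.001206
K = 8.45e-4 m/s × 86400 s/d = 73.01 m/d
Specific discharge q = 73.01 × 0.001206 = 0.08806 m/d
v_s = q/n_e = 0.08806/0.33 = 0.2668 m/d
t = L / v = 7340 / 0.2668 = 27510 d
   = 27510 / 365 = 75.4 yr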